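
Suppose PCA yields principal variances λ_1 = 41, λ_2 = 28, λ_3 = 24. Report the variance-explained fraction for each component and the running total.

Step 1 — total variance = trace(Sigma) = Σ λ_i = 41 + 28 + 24 = 93.

Step 2 — fraction explained by component i = λ_i / Σ λ:
  PC1: 41/93 = 0.4409
  PC2: 28/93 = 0.3011
  PC3: 24/93 = 0.2581

Step 3 — cumulative fraction after k components = (λ_1 + ... + λ_k) / Σ λ:
  k = 1: 41/93 = 0.4409
  k = 2: (41 + 28)/93 = 69/93 = 0.7419
  k = 3: (41 + 28 + 24)/93 = 93/93 = 1

Summary (fraction, with percent):

explained: PC1 0.4409 (44.09%), PC2 0.3011 (30.11%), PC3 0.2581 (25.81%);  cumulative: 0.4409, 0.7419, 1


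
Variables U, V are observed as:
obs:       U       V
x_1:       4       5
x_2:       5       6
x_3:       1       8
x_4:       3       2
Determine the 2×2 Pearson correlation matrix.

Step 1 — column means:
  mean(U) = (4 + 5 + 1 + 3) / 4 = 13/4 = 3.25
  mean(V) = (5 + 6 + 8 + 2) / 4 = 21/4 = 5.25

Step 2 — sample variances and covariances s[i,j] = (1/(n-1)) · Σ_k (x_{k,i} - mean_i) · (x_{k,j} - mean_j), with n-1 = 3:
  s[U,U] = ((0.75)·(0.75) + (1.75)·(1.75) + (-2.25)·(-2.25) + (-0.25)·(-0.25)) / 3 = 8.75/3 = 2.9167
  s[U,V] = ((0.75)·(-0.25) + (1.75)·(0.75) + (-2.25)·(2.75) + (-0.25)·(-3.25)) / 3 = -4.25/3 = -1.4167
  s[V,V] = ((-0.25)·(-0.25) + (0.75)·(0.75) + (2.75)·(2.75) + (-3.25)·(-3.25)) / 3 = 18.75/3 = 6.25
  Sample standard deviations s_i = √(s[i,i]):
  s(U) = √(2.9167) = 1.7078
  s(V) = √(6.25) = 2.5

Step 3 — r_{ij} = s_{ij} / (s_i · s_j):
  r[U,U] = 1 (diagonal).
  r[U,V] = -1.4167 / (1.7078 · 2.5) = -1.4167 / 4.2696 = -0.3318
  r[V,V] = 1 (diagonal).

R is symmetric with unit diagonal. Assembling:

R = [[1, -0.3318],
 [-0.3318, 1]]


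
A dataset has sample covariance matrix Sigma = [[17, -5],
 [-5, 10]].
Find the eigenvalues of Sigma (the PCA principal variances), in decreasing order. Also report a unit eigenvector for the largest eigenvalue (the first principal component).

Step 1 — characteristic polynomial of 2×2 Sigma:
  det(Sigma - λI) = λ² - trace · λ + det = 0.
  trace = 17 + 10 = 27, det = 17·10 - (-5)² = 145.
Step 2 — discriminant:
  Δ = trace² - 4·det = 729 - 580 = 149.
Step 3 — eigenvalues:
  λ = (trace ± √Δ)/2 = (27 ± 12.2066)/2,
  λ_1 = 19.6033,  λ_2 = 7.3967.

Step 4 — unit eigenvector for λ_1: solve (Sigma - λ_1 I)v = 0. First row:
  (17 - 19.6033)·v_x + (-5)·v_y = 0, i.e. (-2.6033)·v_x + (-5)·v_y = 0,
  so v ∝ (b, λ_1 - a) = (-5, 2.6033); multiply by -1 so the first entry is positive: u = (5, -2.6033).
  ||u|| = √((5)² + (-2.6033)²) = √(31.7771) ≈ 5.6371,
  v_1 = u/||u|| ≈ (0.887, -0.4618) (||v_1|| = 1).

λ_1 = 19.6033,  λ_2 = 7.3967;  v_1 ≈ (0.887, -0.4618)


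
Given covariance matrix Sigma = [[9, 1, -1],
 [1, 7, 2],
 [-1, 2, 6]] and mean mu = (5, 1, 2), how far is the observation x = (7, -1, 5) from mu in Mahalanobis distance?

Step 1 — centre the observation: (x - mu) = (2, -2, 3).

Step 2 — invert Sigma (cofactor / det for 3×3, or solve directly):
  Sigma^{-1} = [[0.1169, -0.0246, 0.0277],
 [-0.0246, 0.1631, -0.0585],
 [0.0277, -0.0585, 0.1908]].

Step 3 — form the quadratic (x - mu)^T · Sigma^{-1} · (x - mu):
  Sigma^{-1} · (x - mu) = (0.3662, -0.5508, 0.7446).
  (x - mu)^T · [Sigma^{-1} · (x - mu)] = (2)·(0.3662) + (-2)·(-0.5508) + (3)·(0.7446) = 4.0677.

Step 4 — take square root: d = √(4.0677) ≈ 2.0169.

d(x, mu) = √(4.0677) ≈ 2.0169


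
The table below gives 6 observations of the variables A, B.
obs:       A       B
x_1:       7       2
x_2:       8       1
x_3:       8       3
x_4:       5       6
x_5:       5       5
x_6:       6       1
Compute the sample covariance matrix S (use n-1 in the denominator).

Step 1 — column means:
  mean(A) = (7 + 8 + 8 + 5 + 5 + 6) / 6 = 39/6 = 6.5
  mean(B) = (2 + 1 + 3 + 6 + 5 + 1) / 6 = 18/6 = 3

Step 2 — sample covariance S[i,j] = (1/(n-1)) · Σ_k (x_{k,i} - mean_i) · (x_{k,j} - mean_j), with n-1 = 5.
  S[A,A] = ((0.5)·(0.5) + (1.5)·(1.5) + (1.5)·(1.5) + (-1.5)·(-1.5) + (-1.5)·(-1.5) + (-0.5)·(-0.5)) / 5 = 9.5/5 = 1.9
  S[A,B] = ((0.5)·(-1) + (1.5)·(-2) + (1.5)·(0) + (-1.5)·(3) + (-1.5)·(2) + (-0.5)·(-2)) / 5 = -10/5 = -2
  S[B,B] = ((-1)·(-1) + (-2)·(-2) + (0)·(0) + (3)·(3) + (2)·(2) + (-2)·(-2)) / 5 = 22/5 = 4.4

S is symmetric (S[j,i] = S[i,j]). Assembling:

S = [[1.9, -2],
 [-2, 4.4]]


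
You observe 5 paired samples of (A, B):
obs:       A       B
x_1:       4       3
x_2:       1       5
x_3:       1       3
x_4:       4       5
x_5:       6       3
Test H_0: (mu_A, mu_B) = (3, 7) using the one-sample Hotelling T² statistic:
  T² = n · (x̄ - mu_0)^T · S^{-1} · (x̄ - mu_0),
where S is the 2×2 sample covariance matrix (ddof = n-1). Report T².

Step 1 — sample mean vector:
  mean(A) = (4 + 1 + 1 + 4 + 6) / 5 = 16/5 = 3.2
  mean(B) = (3 + 5 + 3 + 5 + 3) / 5 = 19/5 = 3.8
  x̄ = (3.2, 3.8),  deviation x̄ - mu_0 = (3.2, 3.8) - (3, 7) = (0.2, -3.2).

Step 2 — sample covariance matrix, S[i,j] = (1/(n-1)) · Σ_k (x_{k,i} - mean_i) · (x_{k,j} - mean_j), divisor n-1 = 4:
  S[A,A] = ((0.8)·(0.8) + (-2.2)·(-2.2) + (-2.2)·(-2.2) + (0.8)·(0.8) + (2.8)·(2.8)) / 4 = 18.8/4 = 4.7
  S[A,B] = ((0.8)·(-0.8) + (-2.2)·(1.2) + (-2.2)·(-0.8) + (0.8)·(1.2) + (2.8)·(-0.8)) / 4 = -2.8/4 = -0.7
  S[B,B] = ((-0.8)·(-0.8) + (1.2)·(1.2) + (-0.8)·(-0.8) + (1.2)·(1.2) + (-0.8)·(-0.8)) / 4 = 4.8/4 = 1.2
  S = [[4.7, -0.7],
 [-0.7, 1.2]].

Step 3 — invert S. det(S) = 4.7·1.2 - (-0.7)² = 5.15.
  S^{-1} = (1/det) · [[d, -b], [-b, a]] = [[0.233, 0.1359],
 [0.1359, 0.9126]].

Step 4 — quadratic form (x̄ - mu_0)^T · S^{-1} · (x̄ - mu_0):
  S^{-1} · (x̄ - mu_0) = (-0.3883, -2.8932),
  (x̄ - mu_0)^T · [...] = (0.2)·(-0.3883) + (-3.2)·(-2.8932) = 9.1806.

Step 5 — scale by n: T² = 5 · 9.1806 = 45.9029.

T² ≈ 45.9029


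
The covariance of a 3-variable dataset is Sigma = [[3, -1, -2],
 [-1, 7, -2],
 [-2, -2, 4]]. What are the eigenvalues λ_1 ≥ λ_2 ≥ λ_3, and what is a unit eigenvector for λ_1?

Step 1 — characteristic polynomial p(λ) = det(λI - Sigma) = λ³ - tr·λ² + c_1·λ - det, where tr = trace, c_1 = sum of the principal 2×2 minors, det = det(Sigma):
  tr = 3 + 7 + 4 = 14,
  c_1 = (3·7 - (-1)²) + (3·4 - (-2)²) + (7·4 - (-2)²) = 20 + 8 + 24 = 52,
  det = 3·(7·4 - (-2)²) - (-1)·((-1)·4 - (-2)·(-2)) + (-2)·((-1)·(-2) - 7·(-2)) = 3·(24) - (-1)·(-8) + (-2)·(16) = 32.
  So p(λ) = λ³ - 14λ² + 52λ - 32.
Step 2 — look for an integer root (rational root theorem: any rational root is an integer divisor of 32). Testing λ = 8:
  p(8) = 512 - 896 + 416 - 32 = 0  ✓
  Dividing out (λ - 8): p(λ) = (λ - 8)(λ² - 6λ + 4).
Step 3 — remaining eigenvalues from the quadratic λ² - 6λ + 4 = 0:
  Δ = 6² - 4·4 = 36 - 16 = 20,  λ = (6 ± √20)/2 = (6 ± 4.4721)/2 ≈ 5.2361 or 0.7639.
  Sorted: λ_1 = 8,  λ_2 = 5.2361,  λ_3 = 0.7639  (check: sum = 14 = tr ✓).

Step 4 — unit eigenvector for λ_1 = 8: v spans the null space of (Sigma - λ_1 I), whose rows are
  r_1 = (-5, -1, -2),  r_2 = (-1, -1, -2),  r_3 = (-2, -2, -4).
  v is orthogonal to every row, so take v ∝ r_1 × r_2 = ((-1)·(-2) - (-2)·(-1), (-2)·(-1) - (-5)·(-2), (-5)·(-1) - (-1)·(-1)) = (0, -8, 4).
  Rescale (divide by 4; multiply by -1 so the first nonzero entry is positive): u = (0, 2, -1).
  ||u|| = √((0)² + (2)² + (-1)²) = √(5) ≈ 2.2361,  v_1 = u/||u|| ≈ (0, 0.8944, -0.4472) (||v_1|| = 1).

λ_1 = 8,  λ_2 = 5.2361,  λ_3 = 0.7639;  v_1 ≈ (0, 0.8944, -0.4472)


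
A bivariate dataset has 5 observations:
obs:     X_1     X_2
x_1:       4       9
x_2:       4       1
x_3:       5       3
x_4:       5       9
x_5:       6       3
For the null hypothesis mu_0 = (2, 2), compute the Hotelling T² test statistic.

Step 1 — sample mean vector:
  mean(X_1) = (4 + 4 + 5 + 5 + 6) / 5 = 24/5 = 4.8
  mean(X_2) = (9 + 1 + 3 + 9 + 3) / 5 = 25/5 = 5
  x̄ = (4.8, 5),  deviation x̄ - mu_0 = (4.8, 5) - (2, 2) = (2.8, 3).

Step 2 — sample covariance matrix, S[i,j] = (1/(n-1)) · Σ_k (x_{k,i} - mean_i) · (x_{k,j} - mean_j), divisor n-1 = 4:
  S[X_1,X_1] = ((-0.8)·(-0.8) + (-0.8)·(-0.8) + (0.2)·(0.2) + (0.2)·(0.2) + (1.2)·(1.2)) / 4 = 2.8/4 = 0.7
  S[X_1,X_2] = ((-0.8)·(4) + (-0.8)·(-4) + (0.2)·(-2) + (0.2)·(4) + (1.2)·(-2)) / 4 = -2/4 = -0.5
  S[X_2,X_2] = ((4)·(4) + (-4)·(-4) + (-2)·(-2) + (4)·(4) + (-2)·(-2)) / 4 = 56/4 = 14
  S = [[0.7, -0.5],
 [-0.5, 14]].

Step 3 — invert S. det(S) = 0.7·14 - (-0.5)² = 9.55.
  S^{-1} = (1/det) · [[d, -b], [-b, a]] = [[1.466, 0.0524],
 [0.0524, 0.0733]].

Step 4 — quadratic form (x̄ - mu_0)^T · S^{-1} · (x̄ - mu_0):
  S^{-1} · (x̄ - mu_0) = (4.2618, 0.3665),
  (x̄ - mu_0)^T · [...] = (2.8)·(4.2618) + (3)·(0.3665) = 13.0325.

Step 5 — scale by n: T² = 5 · 13.0325 = 65.1623.

T² ≈ 65.1623


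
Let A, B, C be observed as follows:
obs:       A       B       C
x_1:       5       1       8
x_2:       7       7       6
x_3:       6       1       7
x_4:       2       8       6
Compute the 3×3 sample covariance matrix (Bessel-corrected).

Step 1 — column means:
  mean(A) = (5 + 7 + 6 + 2) / 4 = 20/4 = 5
  mean(B) = (1 + 7 + 1 + 8) / 4 = 17/4 = 4.25
  mean(C) = (8 + 6 + 7 + 6) / 4 = 27/4 = 6.75

Step 2 — sample covariance S[i,j] = (1/(n-1)) · Σ_k (x_{k,i} - mean_i) · (x_{k,j} - mean_j), with n-1 = 3.
  S[A,A] = ((0)·(0) + (2)·(2) + (1)·(1) + (-3)·(-3)) / 3 = 14/3 = 4.6667
  S[A,B] = ((0)·(-3.25) + (2)·(2.75) + (1)·(-3.25) + (-3)·(3.75)) / 3 = -9/3 = -3
  S[A,C] = ((0)·(1.25) + (2)·(-0.75) + (1)·(0.25) + (-3)·(-0.75)) / 3 = 1/3 = 0.3333
  S[B,B] = ((-3.25)·(-3.25) + (2.75)·(2.75) + (-3.25)·(-3.25) + (3.75)·(3.75)) / 3 = 42.75/3 = 14.25
  S[B,C] = ((-3.25)·(1.25) + (2.75)·(-0.75) + (-3.25)·(0.25) + (3.75)·(-0.75)) / 3 = -9.75/3 = -3.25
  S[C,C] = ((1.25)·(1.25) + (-0.75)·(-0.75) + (0.25)·(0.25) + (-0.75)·(-0.75)) / 3 = 2.75/3 = 0.9167

S is symmetric (S[j,i] = S[i,j]). Assembling:

S = [[4.6667, -3, 0.3333],
 [-3, 14.25, -3.25],
 [0.3333, -3.25, 0.9167]]


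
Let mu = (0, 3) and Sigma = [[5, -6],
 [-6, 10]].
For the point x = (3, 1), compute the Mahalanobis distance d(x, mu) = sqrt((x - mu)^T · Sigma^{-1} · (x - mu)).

Step 1 — centre the observation: (x - mu) = (3, -2).

Step 2 — invert Sigma. det(Sigma) = 5·10 - (-6)² = 14.
  Sigma^{-1} = (1/det) · [[d, -b], [-b, a]] = [[0.7143, 0.4286],
 [0.4286, 0.3571]].

Step 3 — form the quadratic (x - mu)^T · Sigma^{-1} · (x - mu):
  Sigma^{-1} · (x - mu) = (1.2857, 0.5714).
  (x - mu)^T · [Sigma^{-1} · (x - mu)] = (3)·(1.2857) + (-2)·(0.5714) = 2.7143.

Step 4 — take square root: d = √(2.7143) ≈ 1.6475.

d(x, mu) = √(2.7143) ≈ 1.6475


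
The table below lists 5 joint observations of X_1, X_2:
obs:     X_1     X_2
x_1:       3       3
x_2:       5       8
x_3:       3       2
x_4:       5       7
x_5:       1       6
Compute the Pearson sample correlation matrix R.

Step 1 — column means:
  mean(X_1) = (3 + 5 + 3 + 5 + 1) / 5 = 17/5 = 3.4
  mean(X_2) = (3 + 8 + 2 + 7 + 6) / 5 = 26/5 = 5.2

Step 2 — sample variances and covariances s[i,j] = (1/(n-1)) · Σ_k (x_{k,i} - mean_i) · (x_{k,j} - mean_j), with n-1 = 4:
  s[X_1,X_1] = ((-0.4)·(-0.4) + (1.6)·(1.6) + (-0.4)·(-0.4) + (1.6)·(1.6) + (-2.4)·(-2.4)) / 4 = 11.2/4 = 2.8
  s[X_1,X_2] = ((-0.4)·(-2.2) + (1.6)·(2.8) + (-0.4)·(-3.2) + (1.6)·(1.8) + (-2.4)·(0.8)) / 4 = 7.6/4 = 1.9
  s[X_2,X_2] = ((-2.2)·(-2.2) + (2.8)·(2.8) + (-3.2)·(-3.2) + (1.8)·(1.8) + (0.8)·(0.8)) / 4 = 26.8/4 = 6.7
  Sample standard deviations s_i = √(s[i,i]):
  s(X_1) = √(2.8) = 1.6733
  s(X_2) = √(6.7) = 2.5884

Step 3 — r_{ij} = s_{ij} / (s_i · s_j):
  r[X_1,X_1] = 1 (diagonal).
  r[X_1,X_2] = 1.9 / (1.6733 · 2.5884) = 1.9 / 4.3313 = 0.4387
  r[X_2,X_2] = 1 (diagonal).

R is symmetric with unit diagonal. Assembling:

R = [[1, 0.4387],
 [0.4387, 1]]


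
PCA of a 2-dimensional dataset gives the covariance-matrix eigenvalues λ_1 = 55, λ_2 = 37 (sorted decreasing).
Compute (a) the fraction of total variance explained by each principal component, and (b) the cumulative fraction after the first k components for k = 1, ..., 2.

Step 1 — total variance = trace(Sigma) = Σ λ_i = 55 + 37 = 92.

Step 2 — fraction explained by component i = λ_i / Σ λ:
  PC1: 55/92 = 0.5978
  PC2: 37/92 = 0.4022

Step 3 — cumulative fraction after k components = (λ_1 + ... + λ_k) / Σ λ:
  k = 1: 55/92 = 0.5978
  k = 2: (55 + 37)/92 = 92/92 = 1

Summary (fraction, with percent):

explained: PC1 0.5978 (59.78%), PC2 0.4022 (40.22%);  cumulative: 0.5978, 1


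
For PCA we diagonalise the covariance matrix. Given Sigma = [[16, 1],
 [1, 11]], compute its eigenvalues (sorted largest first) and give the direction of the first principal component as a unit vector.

Step 1 — characteristic polynomial of 2×2 Sigma:
  det(Sigma - λI) = λ² - trace · λ + det = 0.
  trace = 16 + 11 = 27, det = 16·11 - (1)² = 175.
Step 2 — discriminant:
  Δ = trace² - 4·det = 729 - 700 = 29.
Step 3 — eigenvalues:
  λ = (trace ± √Δ)/2 = (27 ± 5.3852)/2,
  λ_1 = 16.1926,  λ_2 = 10.8074.

Step 4 — unit eigenvector for λ_1: solve (Sigma - λ_1 I)v = 0. First row:
  (16 - 16.1926)·v_x + (1)·v_y = 0, i.e. (-0.1926)·v_x + (1)·v_y = 0,
  so v ∝ (b, λ_1 - a) = (1, 0.1926) = u.
  ||u|| = √((1)² + (0.1926)²) = √(1.0371) ≈ 1.0184,
  v_1 = u/||u|| ≈ (0.982, 0.1891) (||v_1|| = 1).

λ_1 = 16.1926,  λ_2 = 10.8074;  v_1 ≈ (0.982, 0.1891)


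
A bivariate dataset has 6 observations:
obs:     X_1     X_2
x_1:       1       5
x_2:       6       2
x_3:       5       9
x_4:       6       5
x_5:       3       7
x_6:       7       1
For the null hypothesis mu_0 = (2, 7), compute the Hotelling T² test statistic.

Step 1 — sample mean vector:
  mean(X_1) = (1 + 6 + 5 + 6 + 3 + 7) / 6 = 28/6 = 4.6667
  mean(X_2) = (5 + 2 + 9 + 5 + 7 + 1) / 6 = 29/6 = 4.8333
  x̄ = (4.6667, 4.8333),  deviation x̄ - mu_0 = (4.6667, 4.8333) - (2, 7) = (2.6667, -2.1667).

Step 2 — sample covariance matrix, S[i,j] = (1/(n-1)) · Σ_k (x_{k,i} - mean_i) · (x_{k,j} - mean_j), divisor n-1 = 5:
  S[X_1,X_1] = ((-3.6667)·(-3.6667) + (1.3333)·(1.3333) + (0.3333)·(0.3333) + (1.3333)·(1.3333) + (-1.6667)·(-1.6667) + (2.3333)·(2.3333)) / 5 = 25.3333/5 = 5.0667
  S[X_1,X_2] = ((-3.6667)·(0.1667) + (1.3333)·(-2.8333) + (0.3333)·(4.1667) + (1.3333)·(0.1667) + (-1.6667)·(2.1667) + (2.3333)·(-3.8333)) / 5 = -15.3333/5 = -3.0667
  S[X_2,X_2] = ((0.1667)·(0.1667) + (-2.8333)·(-2.8333) + (4.1667)·(4.1667) + (0.1667)·(0.1667) + (2.1667)·(2.1667) + (-3.8333)·(-3.8333)) / 5 = 44.8333/5 = 8.9667
  S = [[5.0667, -3.0667],
 [-3.0667, 8.9667]].

Step 3 — invert S. det(S) = 5.0667·8.9667 - (-3.0667)² = 36.0267.
  S^{-1} = (1/det) · [[d, -b], [-b, a]] = [[0.2489, 0.0851],
 [0.0851, 0.1406]].

Step 4 — quadratic form (x̄ - mu_0)^T · S^{-1} · (x̄ - mu_0):
  S^{-1} · (x̄ - mu_0) = (0.4793, -0.0777),
  (x̄ - mu_0)^T · [...] = (2.6667)·(0.4793) + (-2.1667)·(-0.0777) = 1.4465.

Step 5 — scale by n: T² = 6 · 1.4465 = 8.6788.

T² ≈ 8.6788


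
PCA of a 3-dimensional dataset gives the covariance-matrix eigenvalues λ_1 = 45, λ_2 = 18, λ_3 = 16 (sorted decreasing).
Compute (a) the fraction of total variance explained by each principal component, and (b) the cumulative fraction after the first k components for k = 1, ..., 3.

Step 1 — total variance = trace(Sigma) = Σ λ_i = 45 + 18 + 16 = 79.

Step 2 — fraction explained by component i = λ_i / Σ λ:
  PC1: 45/79 = 0.5696
  PC2: 18/79 = 0.2278
  PC3: 16/79 = 0.2025

Step 3 — cumulative fraction after k components = (λ_1 + ... + λ_k) / Σ λ:
  k = 1: 45/79 = 0.5696
  k = 2: (45 + 18)/79 = 63/79 = 0.7975
  k = 3: (45 + 18 + 16)/79 = 79/79 = 1

Summary (fraction, with percent):

explained: PC1 0.5696 (56.96%), PC2 0.2278 (22.78%), PC3 0.2025 (20.25%);  cumulative: 0.5696, 0.7975, 1


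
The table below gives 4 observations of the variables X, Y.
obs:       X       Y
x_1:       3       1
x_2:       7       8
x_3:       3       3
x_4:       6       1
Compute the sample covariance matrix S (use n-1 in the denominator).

Step 1 — column means:
  mean(X) = (3 + 7 + 3 + 6) / 4 = 19/4 = 4.75
  mean(Y) = (1 + 8 + 3 + 1) / 4 = 13/4 = 3.25

Step 2 — sample covariance S[i,j] = (1/(n-1)) · Σ_k (x_{k,i} - mean_i) · (x_{k,j} - mean_j), with n-1 = 3.
  S[X,X] = ((-1.75)·(-1.75) + (2.25)·(2.25) + (-1.75)·(-1.75) + (1.25)·(1.25)) / 3 = 12.75/3 = 4.25
  S[X,Y] = ((-1.75)·(-2.25) + (2.25)·(4.75) + (-1.75)·(-0.25) + (1.25)·(-2.25)) / 3 = 12.25/3 = 4.0833
  S[Y,Y] = ((-2.25)·(-2.25) + (4.75)·(4.75) + (-0.25)·(-0.25) + (-2.25)·(-2.25)) / 3 = 32.75/3 = 10.9167

S is symmetric (S[j,i] = S[i,j]). Assembling:

S = [[4.25, 4.0833],
 [4.0833, 10.9167]]


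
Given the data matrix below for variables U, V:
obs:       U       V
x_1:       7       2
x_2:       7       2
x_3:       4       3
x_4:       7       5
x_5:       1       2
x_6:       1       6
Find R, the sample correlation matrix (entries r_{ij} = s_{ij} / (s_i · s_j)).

Step 1 — column means:
  mean(U) = (7 + 7 + 4 + 7 + 1 + 1) / 6 = 27/6 = 4.5
  mean(V) = (2 + 2 + 3 + 5 + 2 + 6) / 6 = 20/6 = 3.3333

Step 2 — sample variances and covariances s[i,j] = (1/(n-1)) · Σ_k (x_{k,i} - mean_i) · (x_{k,j} - mean_j), with n-1 = 5:
  s[U,U] = ((2.5)·(2.5) + (2.5)·(2.5) + (-0.5)·(-0.5) + (2.5)·(2.5) + (-3.5)·(-3.5) + (-3.5)·(-3.5)) / 5 = 43.5/5 = 8.7
  s[U,V] = ((2.5)·(-1.3333) + (2.5)·(-1.3333) + (-0.5)·(-0.3333) + (2.5)·(1.6667) + (-3.5)·(-1.3333) + (-3.5)·(2.6667)) / 5 = -7/5 = -1.4
  s[V,V] = ((-1.3333)·(-1.3333) + (-1.3333)·(-1.3333) + (-0.3333)·(-0.3333) + (1.6667)·(1.6667) + (-1.3333)·(-1.3333) + (2.6667)·(2.6667)) / 5 = 15.3333/5 = 3.0667
  Sample standard deviations s_i = √(s[i,i]):
  s(U) = √(8.7) = 2.9496
  s(V) = √(3.0667) = 1.7512

Step 3 — r_{ij} = s_{ij} / (s_i · s_j):
  r[U,U] = 1 (diagonal).
  r[U,V] = -1.4 / (2.9496 · 1.7512) = -1.4 / 5.1653 = -0.271
  r[V,V] = 1 (diagonal).

R is symmetric with unit diagonal. Assembling:

R = [[1, -0.271],
 [-0.271, 1]]


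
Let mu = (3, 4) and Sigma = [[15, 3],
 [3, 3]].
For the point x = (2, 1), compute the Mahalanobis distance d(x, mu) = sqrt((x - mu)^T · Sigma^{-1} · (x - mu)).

Step 1 — centre the observation: (x - mu) = (-1, -3).

Step 2 — invert Sigma. det(Sigma) = 15·3 - (3)² = 36.
  Sigma^{-1} = (1/det) · [[d, -b], [-b, a]] = [[0.0833, -0.0833],
 [-0.0833, 0.4167]].

Step 3 — form the quadratic (x - mu)^T · Sigma^{-1} · (x - mu):
  Sigma^{-1} · (x - mu) = (0.1667, -1.1667).
  (x - mu)^T · [Sigma^{-1} · (x - mu)] = (-1)·(0.1667) + (-3)·(-1.1667) = 3.3333.

Step 4 — take square root: d = √(3.3333) ≈ 1.8257.

d(x, mu) = √(3.3333) ≈ 1.8257


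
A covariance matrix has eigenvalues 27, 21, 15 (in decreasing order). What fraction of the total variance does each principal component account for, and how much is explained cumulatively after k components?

Step 1 — total variance = trace(Sigma) = Σ λ_i = 27 + 21 + 15 = 63.

Step 2 — fraction explained by component i = λ_i / Σ λ:
  PC1: 27/63 = 0.4286
  PC2: 21/63 = 0.3333
  PC3: 15/63 = 0.2381

Step 3 — cumulative fraction after k components = (λ_1 + ... + λ_k) / Σ λ:
  k = 1: 27/63 = 0.4286
  k = 2: (27 + 21)/63 = 48/63 = 0.7619
  k = 3: (27 + 21 + 15)/63 = 63/63 = 1

Summary (fraction, with percent):

explained: PC1 0.4286 (42.86%), PC2 0.3333 (33.33%), PC3 0.2381 (23.81%);  cumulative: 0.4286, 0.7619, 1


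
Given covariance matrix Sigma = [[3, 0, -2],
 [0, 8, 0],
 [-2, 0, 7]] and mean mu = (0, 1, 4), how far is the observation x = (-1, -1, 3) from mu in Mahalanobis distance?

Step 1 — centre the observation: (x - mu) = (-1, -2, -1).

Step 2 — invert Sigma (cofactor / det for 3×3, or solve directly):
  Sigma^{-1} = [[0.4118, 0, 0.1176],
 [0, 0.125, 0],
 [0.1176, 0, 0.1765]].

Step 3 — form the quadratic (x - mu)^T · Sigma^{-1} · (x - mu):
  Sigma^{-1} · (x - mu) = (-0.5294, -0.25, -0.2941).
  (x - mu)^T · [Sigma^{-1} · (x - mu)] = (-1)·(-0.5294) + (-2)·(-0.25) + (-1)·(-0.2941) = 1.3235.

Step 4 — take square root: d = √(1.3235) ≈ 1.1504.

d(x, mu) = √(1.3235) ≈ 1.1504


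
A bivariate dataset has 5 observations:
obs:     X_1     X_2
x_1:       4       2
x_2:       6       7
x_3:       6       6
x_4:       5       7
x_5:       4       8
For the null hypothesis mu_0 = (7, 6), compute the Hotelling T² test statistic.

Step 1 — sample mean vector:
  mean(X_1) = (4 + 6 + 6 + 5 + 4) / 5 = 25/5 = 5
  mean(X_2) = (2 + 7 + 6 + 7 + 8) / 5 = 30/5 = 6
  x̄ = (5, 6),  deviation x̄ - mu_0 = (5, 6) - (7, 6) = (-2, 0).

Step 2 — sample covariance matrix, S[i,j] = (1/(n-1)) · Σ_k (x_{k,i} - mean_i) · (x_{k,j} - mean_j), divisor n-1 = 4:
  S[X_1,X_1] = ((-1)·(-1) + (1)·(1) + (1)·(1) + (0)·(0) + (-1)·(-1)) / 4 = 4/4 = 1
  S[X_1,X_2] = ((-1)·(-4) + (1)·(1) + (1)·(0) + (0)·(1) + (-1)·(2)) / 4 = 3/4 = 0.75
  S[X_2,X_2] = ((-4)·(-4) + (1)·(1) + (0)·(0) + (1)·(1) + (2)·(2)) / 4 = 22/4 = 5.5
  S = [[1, 0.75],
 [0.75, 5.5]].

Step 3 — invert S. det(S) = 1·5.5 - (0.75)² = 4.9375.
  S^{-1} = (1/det) · [[d, -b], [-b, a]] = [[1.1139, -0.1519],
 [-0.1519, 0.2025]].

Step 4 — quadratic form (x̄ - mu_0)^T · S^{-1} · (x̄ - mu_0):
  S^{-1} · (x̄ - mu_0) = (-2.2278, 0.3038),
  (x̄ - mu_0)^T · [...] = (-2)·(-2.2278) + (0)·(0.3038) = 4.4557.

Step 5 — scale by n: T² = 5 · 4.4557 = 22.2785.

T² ≈ 22.2785


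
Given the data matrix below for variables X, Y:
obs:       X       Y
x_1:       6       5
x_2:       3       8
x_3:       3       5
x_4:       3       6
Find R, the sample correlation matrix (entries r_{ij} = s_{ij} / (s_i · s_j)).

Step 1 — column means:
  mean(X) = (6 + 3 + 3 + 3) / 4 = 15/4 = 3.75
  mean(Y) = (5 + 8 + 5 + 6) / 4 = 24/4 = 6

Step 2 — sample variances and covariances s[i,j] = (1/(n-1)) · Σ_k (x_{k,i} - mean_i) · (x_{k,j} - mean_j), with n-1 = 3:
  s[X,X] = ((2.25)·(2.25) + (-0.75)·(-0.75) + (-0.75)·(-0.75) + (-0.75)·(-0.75)) / 3 = 6.75/3 = 2.25
  s[X,Y] = ((2.25)·(-1) + (-0.75)·(2) + (-0.75)·(-1) + (-0.75)·(0)) / 3 = -3/3 = -1
  s[Y,Y] = ((-1)·(-1) + (2)·(2) + (-1)·(-1) + (0)·(0)) / 3 = 6/3 = 2
  Sample standard deviations s_i = √(s[i,i]):
  s(X) = √(2.25) = 1.5
  s(Y) = √(2) = 1.4142

Step 3 — r_{ij} = s_{ij} / (s_i · s_j):
  r[X,X] = 1 (diagonal).
  r[X,Y] = -1 / (1.5 · 1.4142) = -1 / 2.1213 = -0.4714
  r[Y,Y] = 1 (diagonal).

R is symmetric with unit diagonal. Assembling:

R = [[1, -0.4714],
 [-0.4714, 1]]


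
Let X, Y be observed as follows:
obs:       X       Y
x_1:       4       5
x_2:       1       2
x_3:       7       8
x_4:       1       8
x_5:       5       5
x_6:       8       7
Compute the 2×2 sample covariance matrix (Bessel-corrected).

Step 1 — column means:
  mean(X) = (4 + 1 + 7 + 1 + 5 + 8) / 6 = 26/6 = 4.3333
  mean(Y) = (5 + 2 + 8 + 8 + 5 + 7) / 6 = 35/6 = 5.8333

Step 2 — sample covariance S[i,j] = (1/(n-1)) · Σ_k (x_{k,i} - mean_i) · (x_{k,j} - mean_j), with n-1 = 5.
  S[X,X] = ((-0.3333)·(-0.3333) + (-3.3333)·(-3.3333) + (2.6667)·(2.6667) + (-3.3333)·(-3.3333) + (0.6667)·(0.6667) + (3.6667)·(3.6667)) / 5 = 43.3333/5 = 8.6667
  S[X,Y] = ((-0.3333)·(-0.8333) + (-3.3333)·(-3.8333) + (2.6667)·(2.1667) + (-3.3333)·(2.1667) + (0.6667)·(-0.8333) + (3.6667)·(1.1667)) / 5 = 15.3333/5 = 3.0667
  S[Y,Y] = ((-0.8333)·(-0.8333) + (-3.8333)·(-3.8333) + (2.1667)·(2.1667) + (2.1667)·(2.1667) + (-0.8333)·(-0.8333) + (1.1667)·(1.1667)) / 5 = 26.8333/5 = 5.3667

S is symmetric (S[j,i] = S[i,j]). Assembling:

S = [[8.6667, 3.0667],
 [3.0667, 5.3667]]


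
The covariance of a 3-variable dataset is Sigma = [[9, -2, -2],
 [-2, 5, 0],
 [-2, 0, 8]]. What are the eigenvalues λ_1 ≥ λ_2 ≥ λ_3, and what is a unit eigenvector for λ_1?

Step 1 — characteristic polynomial p(λ) = det(λI - Sigma) = λ³ - tr·λ² + c_1·λ - det, where tr = trace, c_1 = sum of the principal 2×2 minors, det = det(Sigma):
  tr = 9 + 5 + 8 = 22,
  c_1 = (9·5 - (-2)²) + (9·8 - (-2)²) + (5·8 - (0)²) = 41 + 68 + 40 = 149,
  det = 9·(5·8 - (0)²) - (-2)·((-2)·8 - (0)·(-2)) + (-2)·((-2)·(0) - 5·(-2)) = 9·(40) - (-2)·(-16) + (-2)·(10) = 308.
  So p(λ) = λ³ - 22λ² + 149λ - 308.
Step 2 — look for an integer root (rational root theorem: any rational root is an integer divisor of 308). Testing λ = 4:
  p(4) = 64 - 352 + 596 - 308 = 0  ✓
  Dividing out (λ - 4): p(λ) = (λ - 4)(λ² - 18λ + 77).
Step 3 — remaining eigenvalues from the quadratic λ² - 18λ + 77 = 0:
  Δ = 18² - 4·77 = 324 - 308 = 16,  λ = (18 ± √16)/2 = (18 ± 4)/2 = 11 or 7.
  Sorted: λ_1 = 11,  λ_2 = 7,  λ_3 = 4  (check: sum = 22 = tr ✓).

Step 4 — unit eigenvector for λ_1 = 11: v spans the null space of (Sigma - λ_1 I), whose rows are
  r_1 = (-2, -2, -2),  r_2 = (-2, -6, 0),  r_3 = (-2, 0, -3).
  v is orthogonal to every row, so take v ∝ r_1 × r_2 = ((-2)·(0) - (-2)·(-6), (-2)·(-2) - (-2)·(0), (-2)·(-6) - (-2)·(-2)) = (-12, 4, 8).
  Rescale (divide by 4; multiply by -1 so the first nonzero entry is positive): u = (3, -1, -2).
  ||u|| = √((3)² + (-1)² + (-2)²) = √(14) ≈ 3.7417,  v_1 = u/||u|| ≈ (0.8018, -0.2673, -0.5345) (||v_1|| = 1).

λ_1 = 11,  λ_2 = 7,  λ_3 = 4;  v_1 ≈ (0.8018, -0.2673, -0.5345)


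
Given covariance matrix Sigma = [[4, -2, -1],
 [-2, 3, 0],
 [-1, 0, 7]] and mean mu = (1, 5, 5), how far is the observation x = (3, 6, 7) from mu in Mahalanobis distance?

Step 1 — centre the observation: (x - mu) = (2, 1, 2).

Step 2 — invert Sigma (cofactor / det for 3×3, or solve directly):
  Sigma^{-1} = [[0.3962, 0.2642, 0.0566],
 [0.2642, 0.5094, 0.0377],
 [0.0566, 0.0377, 0.1509]].

Step 3 — form the quadratic (x - mu)^T · Sigma^{-1} · (x - mu):
  Sigma^{-1} · (x - mu) = (1.1698, 1.1132, 0.4528).
  (x - mu)^T · [Sigma^{-1} · (x - mu)] = (2)·(1.1698) + (1)·(1.1132) + (2)·(0.4528) = 4.3585.

Step 4 — take square root: d = √(4.3585) ≈ 2.0877.

d(x, mu) = √(4.3585) ≈ 2.0877


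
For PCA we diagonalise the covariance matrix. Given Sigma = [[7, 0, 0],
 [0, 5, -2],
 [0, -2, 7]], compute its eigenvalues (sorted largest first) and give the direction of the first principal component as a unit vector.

Step 1 — characteristic polynomial p(λ) = det(λI - Sigma) = λ³ - tr·λ² + c_1·λ - det, where tr = trace, c_1 = sum of the principal 2×2 minors, det = det(Sigma):
  tr = 7 + 5 + 7 = 19,
  c_1 = (7·5 - (0)²) + (7·7 - (0)²) + (5·7 - (-2)²) = 35 + 49 + 31 = 115,
  det = 7·(5·7 - (-2)²) - (0)·((0)·7 - (-2)·(0)) + (0)·((0)·(-2) - 5·(0)) = 7·(31) - (0)·(0) + (0)·(0) = 217.
  So p(λ) = λ³ - 19λ² + 115λ - 217.
Step 2 — look for an integer root (rational root theorem: any rational root is an integer divisor of 217). Testing λ = 7:
  p(7) = 343 - 931 + 805 - 217 = 0  ✓
  Dividing out (λ - 7): p(λ) = (λ - 7)(λ² - 12λ + 31).
Step 3 — remaining eigenvalues from the quadratic λ² - 12λ + 31 = 0:
  Δ = 12² - 4·31 = 144 - 124 = 20,  λ = (12 ± √20)/2 = (12 ± 4.4721)/2 ≈ 8.2361 or 3.7639.
  Sorted: λ_1 = 8.2361,  λ_2 = 7,  λ_3 = 3.7639  (check: sum = 19 = tr ✓).

Step 4 — unit eigenvector for λ_1 ≈ 8.2361: v spans the null space of (Sigma - λ_1 I), whose rows are
  r_1 = (-1.2361, 0, 0),  r_2 = (0, -3.2361, -2),  r_3 = (0, -2, -1.2361).
  v is orthogonal to every row, so take v ∝ r_1 × r_2 = ((0)·(-2) - (0)·(-3.2361), (0)·(0) - (-1.2361)·(-2), (-1.2361)·(-3.2361) - (0)·(0)) ≈ (0, -2.4721, 4).
  Rescale (multiply by -1 so the first nonzero entry is positive): u = (0, 2.4721, -4).
  ||u|| = √((0)² + (2.4721)² + (-4)²) = √(22.1115) ≈ 4.7023,  v_1 = u/||u|| ≈ (0, 0.5257, -0.8507) (||v_1|| = 1).

λ_1 = 8.2361,  λ_2 = 7,  λ_3 = 3.7639;  v_1 ≈ (0, 0.5257, -0.8507)


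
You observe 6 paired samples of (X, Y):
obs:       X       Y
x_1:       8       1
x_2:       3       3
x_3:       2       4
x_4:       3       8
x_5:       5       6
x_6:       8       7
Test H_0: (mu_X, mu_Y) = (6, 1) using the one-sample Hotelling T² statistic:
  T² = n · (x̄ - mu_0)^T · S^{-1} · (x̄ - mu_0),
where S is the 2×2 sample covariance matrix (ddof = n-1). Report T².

Step 1 — sample mean vector:
  mean(X) = (8 + 3 + 2 + 3 + 5 + 8) / 6 = 29/6 = 4.8333
  mean(Y) = (1 + 3 + 4 + 8 + 6 + 7) / 6 = 29/6 = 4.8333
  x̄ = (4.8333, 4.8333),  deviation x̄ - mu_0 = (4.8333, 4.8333) - (6, 1) = (-1.1667, 3.8333).

Step 2 — sample covariance matrix, S[i,j] = (1/(n-1)) · Σ_k (x_{k,i} - mean_i) · (x_{k,j} - mean_j), divisor n-1 = 5:
  S[X,X] = ((3.1667)·(3.1667) + (-1.8333)·(-1.8333) + (-2.8333)·(-2.8333) + (-1.8333)·(-1.8333) + (0.1667)·(0.1667) + (3.1667)·(3.1667)) / 5 = 34.8333/5 = 6.9667
  S[X,Y] = ((3.1667)·(-3.8333) + (-1.8333)·(-1.8333) + (-2.8333)·(-0.8333) + (-1.8333)·(3.1667) + (0.1667)·(1.1667) + (3.1667)·(2.1667)) / 5 = -5.1667/5 = -1.0333
  S[Y,Y] = ((-3.8333)·(-3.8333) + (-1.8333)·(-1.8333) + (-0.8333)·(-0.8333) + (3.1667)·(3.1667) + (1.1667)·(1.1667) + (2.1667)·(2.1667)) / 5 = 34.8333/5 = 6.9667
  S = [[6.9667, -1.0333],
 [-1.0333, 6.9667]].

Step 3 — invert S. det(S) = 6.9667·6.9667 - (-1.0333)² = 47.4667.
  S^{-1} = (1/det) · [[d, -b], [-b, a]] = [[0.1468, 0.0218],
 [0.0218, 0.1468]].

Step 4 — quadratic form (x̄ - mu_0)^T · S^{-1} · (x̄ - mu_0):
  S^{-1} · (x̄ - mu_0) = (-0.0878, 0.5372),
  (x̄ - mu_0)^T · [...] = (-1.1667)·(-0.0878) + (3.8333)·(0.5372) = 2.1618.

Step 5 — scale by n: T² = 6 · 2.1618 = 12.9705.

T² ≈ 12.9705


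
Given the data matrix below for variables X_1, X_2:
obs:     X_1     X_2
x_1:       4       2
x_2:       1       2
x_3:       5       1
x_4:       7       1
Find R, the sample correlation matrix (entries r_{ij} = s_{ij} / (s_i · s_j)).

Step 1 — column means:
  mean(X_1) = (4 + 1 + 5 + 7) / 4 = 17/4 = 4.25
  mean(X_2) = (2 + 2 + 1 + 1) / 4 = 6/4 = 1.5

Step 2 — sample variances and covariances s[i,j] = (1/(n-1)) · Σ_k (x_{k,i} - mean_i) · (x_{k,j} - mean_j), with n-1 = 3:
  s[X_1,X_1] = ((-0.25)·(-0.25) + (-3.25)·(-3.25) + (0.75)·(0.75) + (2.75)·(2.75)) / 3 = 18.75/3 = 6.25
  s[X_1,X_2] = ((-0.25)·(0.5) + (-3.25)·(0.5) + (0.75)·(-0.5) + (2.75)·(-0.5)) / 3 = -3.5/3 = -1.1667
  s[X_2,X_2] = ((0.5)·(0.5) + (0.5)·(0.5) + (-0.5)·(-0.5) + (-0.5)·(-0.5)) / 3 = 1/3 = 0.3333
  Sample standard deviations s_i = √(s[i,i]):
  s(X_1) = √(6.25) = 2.5
  s(X_2) = √(0.3333) = 0.5774

Step 3 — r_{ij} = s_{ij} / (s_i · s_j):
  r[X_1,X_1] = 1 (diagonal).
  r[X_1,X_2] = -1.1667 / (2.5 · 0.5774) = -1.1667 / 1.4434 = -0.8083
  r[X_2,X_2] = 1 (diagonal).

R is symmetric with unit diagonal. Assembling:

R = [[1, -0.8083],
 [-0.8083, 1]]


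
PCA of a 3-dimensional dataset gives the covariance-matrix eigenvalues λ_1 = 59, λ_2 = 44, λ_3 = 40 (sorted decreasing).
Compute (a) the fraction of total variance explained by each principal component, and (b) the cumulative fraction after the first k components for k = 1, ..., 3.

Step 1 — total variance = trace(Sigma) = Σ λ_i = 59 + 44 + 40 = 143.

Step 2 — fraction explained by component i = λ_i / Σ λ:
  PC1: 59/143 = 0.4126
  PC2: 44/143 = 0.3077
  PC3: 40/143 = 0.2797

Step 3 — cumulative fraction after k components = (λ_1 + ... + λ_k) / Σ λ:
  k = 1: 59/143 = 0.4126
  k = 2: (59 + 44)/143 = 103/143 = 0.7203
  k = 3: (59 + 44 + 40)/143 = 143/143 = 1

Summary (fraction, with percent):

explained: PC1 0.4126 (41.26%), PC2 0.3077 (30.77%), PC3 0.2797 (27.97%);  cumulative: 0.4126, 0.7203, 1


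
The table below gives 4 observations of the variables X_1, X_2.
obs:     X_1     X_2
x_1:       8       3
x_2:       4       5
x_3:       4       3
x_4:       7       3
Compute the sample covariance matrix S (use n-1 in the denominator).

Step 1 — column means:
  mean(X_1) = (8 + 4 + 4 + 7) / 4 = 23/4 = 5.75
  mean(X_2) = (3 + 5 + 3 + 3) / 4 = 14/4 = 3.5

Step 2 — sample covariance S[i,j] = (1/(n-1)) · Σ_k (x_{k,i} - mean_i) · (x_{k,j} - mean_j), with n-1 = 3.
  S[X_1,X_1] = ((2.25)·(2.25) + (-1.75)·(-1.75) + (-1.75)·(-1.75) + (1.25)·(1.25)) / 3 = 12.75/3 = 4.25
  S[X_1,X_2] = ((2.25)·(-0.5) + (-1.75)·(1.5) + (-1.75)·(-0.5) + (1.25)·(-0.5)) / 3 = -3.5/3 = -1.1667
  S[X_2,X_2] = ((-0.5)·(-0.5) + (1.5)·(1.5) + (-0.5)·(-0.5) + (-0.5)·(-0.5)) / 3 = 3/3 = 1

S is symmetric (S[j,i] = S[i,j]). Assembling:

S = [[4.25, -1.1667],
 [-1.1667, 1]]


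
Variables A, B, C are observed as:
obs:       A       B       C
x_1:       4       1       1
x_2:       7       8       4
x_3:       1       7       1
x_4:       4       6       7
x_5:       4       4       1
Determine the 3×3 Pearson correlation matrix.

Step 1 — column means:
  mean(A) = (4 + 7 + 1 + 4 + 4) / 5 = 20/5 = 4
  mean(B) = (1 + 8 + 7 + 6 + 4) / 5 = 26/5 = 5.2
  mean(C) = (1 + 4 + 1 + 7 + 1) / 5 = 14/5 = 2.8

Step 2 — sample variances and covariances s[i,j] = (1/(n-1)) · Σ_k (x_{k,i} - mean_i) · (x_{k,j} - mean_j), with n-1 = 4:
  s[A,A] = ((0)·(0) + (3)·(3) + (-3)·(-3) + (0)·(0) + (0)·(0)) / 4 = 18/4 = 4.5
  s[A,B] = ((0)·(-4.2) + (3)·(2.8) + (-3)·(1.8) + (0)·(0.8) + (0)·(-1.2)) / 4 = 3/4 = 0.75
  s[A,C] = ((0)·(-1.8) + (3)·(1.2) + (-3)·(-1.8) + (0)·(4.2) + (0)·(-1.8)) / 4 = 9/4 = 2.25
  s[B,B] = ((-4.2)·(-4.2) + (2.8)·(2.8) + (1.8)·(1.8) + (0.8)·(0.8) + (-1.2)·(-1.2)) / 4 = 30.8/4 = 7.7
  s[B,C] = ((-4.2)·(-1.8) + (2.8)·(1.2) + (1.8)·(-1.8) + (0.8)·(4.2) + (-1.2)·(-1.8)) / 4 = 13.2/4 = 3.3
  s[C,C] = ((-1.8)·(-1.8) + (1.2)·(1.2) + (-1.8)·(-1.8) + (4.2)·(4.2) + (-1.8)·(-1.8)) / 4 = 28.8/4 = 7.2
  Sample standard deviations s_i = √(s[i,i]):
  s(A) = √(4.5) = 2.1213
  s(B) = √(7.7) = 2.7749
  s(C) = √(7.2) = 2.6833

Step 3 — r_{ij} = s_{ij} / (s_i · s_j):
  r[A,A] = 1 (diagonal).
  r[A,B] = 0.75 / (2.1213 · 2.7749) = 0.75 / 5.8864 = 0.1274
  r[A,C] = 2.25 / (2.1213 · 2.6833) = 2.25 / 5.6921 = 0.3953
  r[B,B] = 1 (diagonal).
  r[B,C] = 3.3 / (2.7749 · 2.6833) = 3.3 / 7.4458 = 0.4432
  r[C,C] = 1 (diagonal).

R is symmetric with unit diagonal. Assembling:

R = [[1, 0.1274, 0.3953],
 [0.1274, 1, 0.4432],
 [0.3953, 0.4432, 1]]


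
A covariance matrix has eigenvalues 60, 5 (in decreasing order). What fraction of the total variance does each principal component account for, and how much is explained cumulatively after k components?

Step 1 — total variance = trace(Sigma) = Σ λ_i = 60 + 5 = 65.

Step 2 — fraction explained by component i = λ_i / Σ λ:
  PC1: 60/65 = 0.9231
  PC2: 5/65 = 0.0769

Step 3 — cumulative fraction after k components = (λ_1 + ... + λ_k) / Σ λ:
  k = 1: 60/65 = 0.9231
  k = 2: (60 + 5)/65 = 65/65 = 1

Summary (fraction, with percent):

explained: PC1 0.9231 (92.31%), PC2 0.0769 (7.69%);  cumulative: 0.9231, 1


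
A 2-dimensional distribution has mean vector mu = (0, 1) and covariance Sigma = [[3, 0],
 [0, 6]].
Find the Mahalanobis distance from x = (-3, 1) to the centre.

Step 1 — centre the observation: (x - mu) = (-3, 0).

Step 2 — invert Sigma. det(Sigma) = 3·6 - (0)² = 18.
  Sigma^{-1} = (1/det) · [[d, -b], [-b, a]] = [[0.3333, 0],
 [0, 0.1667]].

Step 3 — form the quadratic (x - mu)^T · Sigma^{-1} · (x - mu):
  Sigma^{-1} · (x - mu) = (-1, 0).
  (x - mu)^T · [Sigma^{-1} · (x - mu)] = (-3)·(-1) + (0)·(0) = 3.

Step 4 — take square root: d = √(3) ≈ 1.7321.

d(x, mu) = √(3) ≈ 1.7321


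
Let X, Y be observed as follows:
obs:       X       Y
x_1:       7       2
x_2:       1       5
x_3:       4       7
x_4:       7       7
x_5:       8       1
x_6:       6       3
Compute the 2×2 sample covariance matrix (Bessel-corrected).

Step 1 — column means:
  mean(X) = (7 + 1 + 4 + 7 + 8 + 6) / 6 = 33/6 = 5.5
  mean(Y) = (2 + 5 + 7 + 7 + 1 + 3) / 6 = 25/6 = 4.1667

Step 2 — sample covariance S[i,j] = (1/(n-1)) · Σ_k (x_{k,i} - mean_i) · (x_{k,j} - mean_j), with n-1 = 5.
  S[X,X] = ((1.5)·(1.5) + (-4.5)·(-4.5) + (-1.5)·(-1.5) + (1.5)·(1.5) + (2.5)·(2.5) + (0.5)·(0.5)) / 5 = 33.5/5 = 6.7
  S[X,Y] = ((1.5)·(-2.1667) + (-4.5)·(0.8333) + (-1.5)·(2.8333) + (1.5)·(2.8333) + (2.5)·(-3.1667) + (0.5)·(-1.1667)) / 5 = -15.5/5 = -3.1
  S[Y,Y] = ((-2.1667)·(-2.1667) + (0.8333)·(0.8333) + (2.8333)·(2.8333) + (2.8333)·(2.8333) + (-3.1667)·(-3.1667) + (-1.1667)·(-1.1667)) / 5 = 32.8333/5 = 6.5667

S is symmetric (S[j,i] = S[i,j]). Assembling:

S = [[6.7, -3.1],
 [-3.1, 6.5667]]


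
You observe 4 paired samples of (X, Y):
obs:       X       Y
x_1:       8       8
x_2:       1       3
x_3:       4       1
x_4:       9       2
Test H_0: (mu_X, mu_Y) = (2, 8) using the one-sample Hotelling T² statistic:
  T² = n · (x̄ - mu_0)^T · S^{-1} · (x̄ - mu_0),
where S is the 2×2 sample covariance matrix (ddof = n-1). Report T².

Step 1 — sample mean vector:
  mean(X) = (8 + 1 + 4 + 9) / 4 = 22/4 = 5.5
  mean(Y) = (8 + 3 + 1 + 2) / 4 = 14/4 = 3.5
  x̄ = (5.5, 3.5),  deviation x̄ - mu_0 = (5.5, 3.5) - (2, 8) = (3.5, -4.5).

Step 2 — sample covariance matrix, S[i,j] = (1/(n-1)) · Σ_k (x_{k,i} - mean_i) · (x_{k,j} - mean_j), divisor n-1 = 3:
  S[X,X] = ((2.5)·(2.5) + (-4.5)·(-4.5) + (-1.5)·(-1.5) + (3.5)·(3.5)) / 3 = 41/3 = 13.6667
  S[X,Y] = ((2.5)·(4.5) + (-4.5)·(-0.5) + (-1.5)·(-2.5) + (3.5)·(-1.5)) / 3 = 12/3 = 4
  S[Y,Y] = ((4.5)·(4.5) + (-0.5)·(-0.5) + (-2.5)·(-2.5) + (-1.5)·(-1.5)) / 3 = 29/3 = 9.6667
  S = [[13.6667, 4],
 [4, 9.6667]].

Step 3 — invert S. det(S) = 13.6667·9.6667 - (4)² = 116.1111.
  S^{-1} = (1/det) · [[d, -b], [-b, a]] = [[0.0833, -0.0344],
 [-0.0344, 0.1177]].

Step 4 — quadratic form (x̄ - mu_0)^T · S^{-1} · (x̄ - mu_0):
  S^{-1} · (x̄ - mu_0) = (0.4464, -0.6502),
  (x̄ - mu_0)^T · [...] = (3.5)·(0.4464) + (-4.5)·(-0.6502) = 4.4885.

Step 5 — scale by n: T² = 4 · 4.4885 = 17.9541.

T² ≈ 17.9541


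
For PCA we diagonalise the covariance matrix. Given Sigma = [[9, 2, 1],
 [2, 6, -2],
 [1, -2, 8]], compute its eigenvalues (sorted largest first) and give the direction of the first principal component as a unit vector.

Step 1 — characteristic polynomial p(λ) = det(λI - Sigma) = λ³ - tr·λ² + c_1·λ - det, where tr = trace, c_1 = sum of the principal 2×2 minors, det = det(Sigma):
  tr = 9 + 6 + 8 = 23,
  c_1 = (9·6 - (2)²) + (9·8 - (1)²) + (6·8 - (-2)²) = 50 + 71 + 44 = 165,
  det = 9·(6·8 - (-2)²) - (2)·((2)·8 - (-2)·(1)) + (1)·((2)·(-2) - 6·(1)) = 9·(44) - (2)·(18) + (1)·(-10) = 350.
  So p(λ) = λ³ - 23λ² + 165λ - 350.
Step 2 — look for an integer root (rational root theorem: any rational root is an integer divisor of 350). Testing λ = 10:
  p(10) = 1000 - 2300 + 1650 - 350 = 0  ✓
  Dividing out (λ - 10): p(λ) = (λ - 10)(λ² - 13λ + 35).
Step 3 — remaining eigenvalues from the quadratic λ² - 13λ + 35 = 0:
  Δ = 13² - 4·35 = 169 - 140 = 29,  λ = (13 ± √29)/2 = (13 ± 5.3852)/2 ≈ 9.1926 or 3.8074.
  Sorted: λ_1 = 10,  λ_2 = 9.1926,  λ_3 = 3.8074  (check: sum = 23 = tr ✓).

Step 4 — unit eigenvector for λ_1 = 10: v spans the null space of (Sigma - λ_1 I), whose rows are
  r_1 = (-1, 2, 1),  r_2 = (2, -4, -2),  r_3 = (1, -2, -2).
  v is orthogonal to every row, so take v ∝ r_1 × r_3 = ((2)·(-2) - (1)·(-2), (1)·(1) - (-1)·(-2), (-1)·(-2) - (2)·(1)) = (-2, -1, 0).
  Rescale (multiply by -1 so the first nonzero entry is positive): u = (2, 1, 0).
  ||u|| = √((2)² + (1)² + (0)²) = √(5) ≈ 2.2361,  v_1 = u/||u|| ≈ (0.8944, 0.4472, 0) (||v_1|| = 1).

λ_1 = 10,  λ_2 = 9.1926,  λ_3 = 3.8074;  v_1 ≈ (0.8944, 0.4472, 0)


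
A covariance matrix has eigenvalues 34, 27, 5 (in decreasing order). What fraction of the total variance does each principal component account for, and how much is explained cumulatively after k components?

Step 1 — total variance = trace(Sigma) = Σ λ_i = 34 + 27 + 5 = 66.

Step 2 — fraction explained by component i = λ_i / Σ λ:
  PC1: 34/66 = 0.5152
  PC2: 27/66 = 0.4091
  PC3: 5/66 = 0.0758

Step 3 — cumulative fraction after k components = (λ_1 + ... + λ_k) / Σ λ:
  k = 1: 34/66 = 0.5152
  k = 2: (34 + 27)/66 = 61/66 = 0.9242
  k = 3: (34 + 27 + 5)/66 = 66/66 = 1

Summary (fraction, with percent):

explained: PC1 0.5152 (51.52%), PC2 0.4091 (40.91%), PC3 0.0758 (7.58%);  cumulative: 0.5152, 0.9242, 1


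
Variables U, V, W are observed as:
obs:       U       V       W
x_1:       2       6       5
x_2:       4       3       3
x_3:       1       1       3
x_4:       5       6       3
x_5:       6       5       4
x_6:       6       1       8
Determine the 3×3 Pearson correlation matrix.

Step 1 — column means:
  mean(U) = (2 + 4 + 1 + 5 + 6 + 6) / 6 = 24/6 = 4
  mean(V) = (6 + 3 + 1 + 6 + 5 + 1) / 6 = 22/6 = 3.6667
  mean(W) = (5 + 3 + 3 + 3 + 4 + 8) / 6 = 26/6 = 4.3333

Step 2 — sample variances and covariances s[i,j] = (1/(n-1)) · Σ_k (x_{k,i} - mean_i) · (x_{k,j} - mean_j), with n-1 = 5:
  s[U,U] = ((-2)·(-2) + (0)·(0) + (-3)·(-3) + (1)·(1) + (2)·(2) + (2)·(2)) / 5 = 22/5 = 4.4
  s[U,V] = ((-2)·(2.3333) + (0)·(-0.6667) + (-3)·(-2.6667) + (1)·(2.3333) + (2)·(1.3333) + (2)·(-2.6667)) / 5 = 3/5 = 0.6
  s[U,W] = ((-2)·(0.6667) + (0)·(-1.3333) + (-3)·(-1.3333) + (1)·(-1.3333) + (2)·(-0.3333) + (2)·(3.6667)) / 5 = 8/5 = 1.6
  s[V,V] = ((2.3333)·(2.3333) + (-0.6667)·(-0.6667) + (-2.6667)·(-2.6667) + (2.3333)·(2.3333) + (1.3333)·(1.3333) + (-2.6667)·(-2.6667)) / 5 = 27.3333/5 = 5.4667
  s[V,W] = ((2.3333)·(0.6667) + (-0.6667)·(-1.3333) + (-2.6667)·(-1.3333) + (2.3333)·(-1.3333) + (1.3333)·(-0.3333) + (-2.6667)·(3.6667)) / 5 = -7.3333/5 = -1.4667
  s[W,W] = ((0.6667)·(0.6667) + (-1.3333)·(-1.3333) + (-1.3333)·(-1.3333) + (-1.3333)·(-1.3333) + (-0.3333)·(-0.3333) + (3.6667)·(3.6667)) / 5 = 19.3333/5 = 3.8667
  Sample standard deviations s_i = √(s[i,i]):
  s(U) = √(4.4) = 2.0976
  s(V) = √(5.4667) = 2.3381
  s(W) = √(3.8667) = 1.9664

Step 3 — r_{ij} = s_{ij} / (s_i · s_j):
  r[U,U] = 1 (diagonal).
  r[U,V] = 0.6 / (2.0976 · 2.3381) = 0.6 / 4.9044 = 0.1223
  r[U,W] = 1.6 / (2.0976 · 1.9664) = 1.6 / 4.1247 = 0.3879
  r[V,V] = 1 (diagonal).
  r[V,W] = -1.4667 / (2.3381 · 1.9664) = -1.4667 / 4.5976 = -0.319
  r[W,W] = 1 (diagonal).

R is symmetric with unit diagonal. Assembling:

R = [[1, 0.1223, 0.3879],
 [0.1223, 1, -0.319],
 [0.3879, -0.319, 1]]
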